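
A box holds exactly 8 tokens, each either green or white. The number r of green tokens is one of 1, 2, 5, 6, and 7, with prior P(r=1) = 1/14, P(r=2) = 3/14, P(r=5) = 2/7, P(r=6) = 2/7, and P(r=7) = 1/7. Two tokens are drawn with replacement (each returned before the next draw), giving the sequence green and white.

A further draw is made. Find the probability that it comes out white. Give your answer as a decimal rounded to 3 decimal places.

0.420

The likelihood of the observed sequence under each hypothesis: P(data | r = 1) = (1/8)(7/8) = 7/64; P(data | r = 2) = (2/8)(6/8) = 3/16; P(data | r = 5) = (5/8)(3/8) = 15/64; P(data | r = 6) = (6/8)(2/8) = 3/16; P(data | r = 7) = (7/8)(1/8) = 7/64.
The prior-weighted likelihoods are 1/14 · 7/64 = 1/128, 3/14 · 3/16 = 9/224, 2/7 · 15/64 = 15/224, 2/7 · 3/16 = 3/56, 1/7 · 7/64 = 1/64; these sum to 165/896.
Normalising, the posterior is P(r = 1 | data) = 7/165, P(r = 2 | data) = 12/55, P(r = 5 | data) = 4/11, P(r = 6 | data) = 16/55, P(r = 7 | data) = 14/165.
So P(white next | data) = Σ P(white next | H) P(H | data) = (7/8)(7/165) + (3/4)(12/55) + (3/8)(4/11) + (1/4)(16/55) + (1/8)(14/165) = 37/88.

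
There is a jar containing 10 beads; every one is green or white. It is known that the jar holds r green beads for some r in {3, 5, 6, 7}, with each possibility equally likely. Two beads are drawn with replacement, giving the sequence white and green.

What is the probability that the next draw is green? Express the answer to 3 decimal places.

Compute the likelihood of the observed sequence for each case: P(data | r = 3) = (7/10)(3/10) = 21/100; P(data | r = 5) = (5/10)(5/10) = 1/4; P(data | r = 6) = (4/10)(6/10) = 6/25; P(data | r = 7) = (3/10)(7/10) = 21/100.
The prior-weighted likelihoods are 1/4 · 21/100 = 21/400, 1/4 · 1/4 = 1/16, 1/4 · 6/25 = 3/50, 1/4 · 21/100 = 21/400; with total 91/400.
Dividing through by the total gives posterior P(r = 3 | data) = 3/13, P(r = 5 | data) = 25/91, P(r = 6 | data) = 24/91, P(r = 7 | data) = 3/13.
So P(green next | data) = Σ P(green next | H) P(H | data) = (3/10)(3/13) + (1/2)(25/91) + (3/5)(24/91) + (7/10)(3/13) = 479/910.

0.526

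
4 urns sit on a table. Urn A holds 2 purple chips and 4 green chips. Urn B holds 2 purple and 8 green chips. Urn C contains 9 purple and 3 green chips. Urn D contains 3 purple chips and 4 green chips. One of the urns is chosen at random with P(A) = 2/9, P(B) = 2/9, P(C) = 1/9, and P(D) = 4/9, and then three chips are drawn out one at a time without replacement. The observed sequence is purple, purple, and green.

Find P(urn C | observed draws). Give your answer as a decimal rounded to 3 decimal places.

Compute the likelihood of the observed sequence for each case: P(data | urn A) = (2/6)(1/5)(4/4) = 0.066667; P(data | urn B) = (2/10)(1/9)(8/8) = 0.022222; P(data | urn C) = (9/12)(8/11)(3/10) = 0.16364; P(data | urn D) = (3/7)(2/6)(4/5) = 0.11429.
Weighting by the prior gives 2/9 · 0.066667 = 0.014815, 2/9 · 0.022222 = 0.0049383, 1/9 · 0.16364 = 0.018182, 4/9 · 0.11429 = 0.050794; with total 0.088729.
By Bayes' rule, P(urn C | data) = (0.018182) / (0.088729) = 0.20492.

0.205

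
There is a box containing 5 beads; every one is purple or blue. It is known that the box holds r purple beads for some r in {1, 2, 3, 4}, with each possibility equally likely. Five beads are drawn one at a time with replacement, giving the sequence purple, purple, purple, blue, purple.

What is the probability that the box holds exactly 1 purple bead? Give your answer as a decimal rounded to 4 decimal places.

The likelihood of the observed sequence under each hypothesis: P(data | r = 1) = (1/5)(1/5)(1/5)(4/5)(1/5) = 0.00128; P(data | r = 2) = (2/5)(2/5)(2/5)(3/5)(2/5) = 0.01536; P(data | r = 3) = (3/5)(3/5)(3/5)(2/5)(3/5) = 0.05184; P(data | r = 4) = (4/5)(4/5)(4/5)(1/5)(4/5) = 0.08192.
Weighting by the prior gives 1/4 · 0.00128 = 0.00032, 1/4 · 0.01536 = 0.00384, 1/4 · 0.05184 = 0.01296, 1/4 · 0.08192 = 0.02048; summing to 0.0376.
Hence P(r = 1 | data) = (0.00032) / (0.0376) = 0.0085106.

0.0085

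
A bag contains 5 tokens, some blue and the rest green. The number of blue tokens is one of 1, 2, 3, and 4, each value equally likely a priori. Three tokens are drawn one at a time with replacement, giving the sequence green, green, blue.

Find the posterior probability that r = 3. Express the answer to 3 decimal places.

Under each hypothesis, the probability of the observed sequence is: P(data | r = 1) = (4/5)(4/5)(1/5) = 16/125; P(data | r = 2) = (3/5)(3/5)(2/5) = 18/125; P(data | r = 3) = (2/5)(2/5)(3/5) = 12/125; P(data | r = 4) = (1/5)(1/5)(4/5) = 4/125.
Multiplying each by its prior: 1/4 · 16/125 = 4/125, 1/4 · 18/125 = 9/250, 1/4 · 12/125 = 3/125, 1/4 · 4/125 = 1/125; with total 1/10.
Therefore the posterior P(r = 3 | data) = (3/125) / (1/10) = 6/25.

0.240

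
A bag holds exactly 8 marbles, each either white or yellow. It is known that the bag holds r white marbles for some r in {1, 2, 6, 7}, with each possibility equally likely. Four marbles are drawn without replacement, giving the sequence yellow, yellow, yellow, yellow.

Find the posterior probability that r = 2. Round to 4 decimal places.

0.3000

Compute the likelihood of the observed sequence for each case: P(data | r = 1) = (7/8)(6/7)(5/6)(4/5) = 1/2; P(data | r = 2) = (6/8)(5/7)(4/6)(3/5) = 3/14; P(data | r = 6) = (2/8)(1/7)(0/6) = 0; P(data | r = 7) = (1/8)(0/7) = 0.
Multiplying each by its prior: 1/4 · 1/2 = 1/8, 1/4 · 3/14 = 3/56, 1/4 · 0 = 0, 1/4 · 0 = 0; these sum to 5/28.
So P(r = 2 | data) = (3/56) / (5/28) = 3/10.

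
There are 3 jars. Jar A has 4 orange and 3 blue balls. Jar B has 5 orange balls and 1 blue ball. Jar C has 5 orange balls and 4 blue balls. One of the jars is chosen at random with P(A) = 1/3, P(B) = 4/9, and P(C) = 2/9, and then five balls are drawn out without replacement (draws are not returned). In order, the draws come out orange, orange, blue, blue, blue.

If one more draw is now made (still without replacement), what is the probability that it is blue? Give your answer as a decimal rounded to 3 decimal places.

0.106

Under each hypothesis, the probability of the observed sequence is: P(data | jar A) = (4/7)(3/6)(3/5)(2/4)(1/3) = 0.028571; P(data | jar B) = (5/6)(4/5)(1/4)(0/3) = 0; P(data | jar C) = (5/9)(4/8)(4/7)(3/6)(2/5) = 0.031746.
Weighting by the prior gives 1/3 · 0.028571 = 0.0095238, 4/9 · 0 = 0, 2/9 · 0.031746 = 0.0070547; summing to 0.016578.
The posterior is then P(jar A | data) = 0.57447, P(jar B | data) = 0, P(jar C | data) = 0.42553.
So P(blue next | data) = Σ P(blue next | H) P(H | data) = (0)(0.57447) + (1/4)(0.42553) = 0.10638.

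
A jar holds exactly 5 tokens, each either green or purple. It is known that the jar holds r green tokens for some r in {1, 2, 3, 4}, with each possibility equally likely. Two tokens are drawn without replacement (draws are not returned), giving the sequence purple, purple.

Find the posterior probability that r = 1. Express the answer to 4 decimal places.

The likelihood of the observed sequence under each hypothesis: P(data | r = 1) = (4/5)(3/4) = 3/5; P(data | r = 2) = (3/5)(2/4) = 3/10; P(data | r = 3) = (2/5)(1/4) = 1/10; P(data | r = 4) = (1/5)(0/4) = 0.
Multiplying each by its prior: 1/4 · 3/5 = 3/20, 1/4 · 3/10 = 3/40, 1/4 · 1/10 = 1/40, 1/4 · 0 = 0; these sum to 1/4.
Therefore the posterior P(r = 1 | data) = (3/20) / (1/4) = 3/5.

0.6000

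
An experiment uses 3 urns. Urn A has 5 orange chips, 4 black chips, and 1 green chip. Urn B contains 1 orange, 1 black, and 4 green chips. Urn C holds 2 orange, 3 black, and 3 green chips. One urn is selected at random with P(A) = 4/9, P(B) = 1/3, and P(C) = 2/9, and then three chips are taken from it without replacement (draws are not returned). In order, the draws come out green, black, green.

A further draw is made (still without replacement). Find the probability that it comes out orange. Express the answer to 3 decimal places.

0.351

Under each hypothesis, the probability of the observed sequence is: P(data | urn A) = (1/10)(4/9)(0/8) = 0; P(data | urn B) = (4/6)(1/5)(3/4) = 1/10; P(data | urn C) = (3/8)(3/7)(2/6) = 3/56.
Weighting by the prior gives 4/9 · 0 = 0, 1/3 · 1/10 = 1/30, 2/9 · 3/56 = 1/84; these sum to 19/420.
Dividing through by the total gives posterior P(urn A | data) = 0, P(urn B | data) = 14/19, P(urn C | data) = 5/19.
Averaging over the posterior, P(orange next | data) = (1/3)(14/19) + (2/5)(5/19) = 20/57.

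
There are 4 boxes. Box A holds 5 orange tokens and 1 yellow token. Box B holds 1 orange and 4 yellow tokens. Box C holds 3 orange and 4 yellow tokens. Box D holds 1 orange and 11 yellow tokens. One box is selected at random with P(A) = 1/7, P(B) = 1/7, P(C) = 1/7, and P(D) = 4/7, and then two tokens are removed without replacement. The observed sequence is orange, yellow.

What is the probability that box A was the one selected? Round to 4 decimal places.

0.1691

For each hypothesis, P(data | H) works out to: P(data | box A) = (5/6)(1/5) = 1/6; P(data | box B) = (1/5)(4/4) = 1/5; P(data | box C) = (3/7)(4/6) = 2/7; P(data | box D) = (1/12)(11/11) = 1/12.
Multiplying each by its prior: 1/7 · 1/6 = 1/42, 1/7 · 1/5 = 1/35, 1/7 · 2/7 = 2/49, 4/7 · 1/12 = 1/21; with total 69/490.
Therefore the posterior P(box A | data) = (1/42) / (69/490) = 35/207.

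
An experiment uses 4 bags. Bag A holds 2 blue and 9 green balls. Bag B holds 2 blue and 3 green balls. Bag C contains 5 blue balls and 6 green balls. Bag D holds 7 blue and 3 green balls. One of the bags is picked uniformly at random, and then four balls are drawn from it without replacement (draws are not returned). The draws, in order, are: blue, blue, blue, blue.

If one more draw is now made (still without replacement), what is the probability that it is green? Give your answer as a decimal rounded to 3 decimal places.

The likelihood of the observed sequence under each hypothesis: P(data | bag A) = (2/11)(1/10)(0/9) = 0; P(data | bag B) = (2/5)(1/4)(0/3) = 0; P(data | bag C) = (5/11)(4/10)(3/9)(2/8) = 1/66; P(data | bag D) = (7/10)(6/9)(5/8)(4/7) = 1/6.
Multiplying each by its prior: 1/4 · 0 = 0, 1/4 · 0 = 0, 1/4 · 1/66 = 1/264, 1/4 · 1/6 = 1/24; summing to 1/22.
The posterior is then P(bag A | data) = 0, P(bag B | data) = 0, P(bag C | data) = 1/12, P(bag D | data) = 11/12.
The predictive probability is P(green next | data) = (6/7)(1/12) + (1/2)(11/12) = 89/168.

0.530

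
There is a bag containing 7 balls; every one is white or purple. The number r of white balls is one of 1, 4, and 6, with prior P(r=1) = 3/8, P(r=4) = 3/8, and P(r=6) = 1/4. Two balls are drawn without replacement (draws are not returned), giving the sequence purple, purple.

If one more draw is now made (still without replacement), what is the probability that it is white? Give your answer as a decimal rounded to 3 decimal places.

Compute the likelihood of the observed sequence for each case: P(data | r = 1) = (6/7)(5/6) = 5/7; P(data | r = 4) = (3/7)(2/6) = 1/7; P(data | r = 6) = (1/7)(0/6) = 0.
Weighting by the prior gives 3/8 · 5/7 = 15/56, 3/8 · 1/7 = 3/56, 1/4 · 0 = 0; summing to 9/28.
Dividing through by the total gives posterior P(r = 1 | data) = 5/6, P(r = 4 | data) = 1/6, P(r = 6 | data) = 0.
Averaging over the posterior, P(white next | data) = (1/5)(5/6) + (4/5)(1/6) = 3/10.

0.300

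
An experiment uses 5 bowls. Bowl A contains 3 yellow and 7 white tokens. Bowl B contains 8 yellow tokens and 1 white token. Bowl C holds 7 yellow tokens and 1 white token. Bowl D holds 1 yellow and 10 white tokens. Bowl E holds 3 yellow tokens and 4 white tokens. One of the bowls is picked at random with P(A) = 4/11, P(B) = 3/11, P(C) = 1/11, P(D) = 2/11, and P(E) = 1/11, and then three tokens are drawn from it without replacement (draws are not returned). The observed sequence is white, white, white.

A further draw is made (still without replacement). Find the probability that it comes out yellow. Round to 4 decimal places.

0.2806

Under each hypothesis, the probability of the observed sequence is: P(data | bowl A) = (7/10)(6/9)(5/8) = 0.29167; P(data | bowl B) = (1/9)(0/8) = 0; P(data | bowl C) = (1/8)(0/7) = 0; P(data | bowl D) = (10/11)(9/10)(8/9) = 0.72727; P(data | bowl E) = (4/7)(3/6)(2/5) = 0.11429.
The prior-weighted likelihoods are 4/11 · 0.29167 = 0.10606, 3/11 · 0 = 0, 1/11 · 0 = 0, 2/11 · 0.72727 = 0.13223, 1/11 · 0.11429 = 0.01039; these sum to 0.24868.
Normalising, the posterior is P(bowl A | data) = 0.42649, P(bowl B | data) = 0, P(bowl C | data) = 0, P(bowl D | data) = 0.53173, P(bowl E | data) = 0.041779.
The predictive probability is P(yellow next | data) = (3/7)(0.42649) + (1/8)(0.53173) + (3/4)(0.041779) = 0.28058.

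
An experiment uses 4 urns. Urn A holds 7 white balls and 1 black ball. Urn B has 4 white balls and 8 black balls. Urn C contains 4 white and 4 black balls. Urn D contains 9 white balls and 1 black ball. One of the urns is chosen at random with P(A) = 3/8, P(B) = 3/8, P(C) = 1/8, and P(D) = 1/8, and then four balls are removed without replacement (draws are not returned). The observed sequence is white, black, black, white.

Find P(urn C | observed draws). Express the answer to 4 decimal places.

The likelihood of the observed sequence under each hypothesis: P(data | urn A) = (7/8)(1/7)(0/6) = 0; P(data | urn B) = (4/12)(8/11)(7/10)(3/9) = 0.056566; P(data | urn C) = (4/8)(4/7)(3/6)(3/5) = 0.085714; P(data | urn D) = (9/10)(1/9)(0/8) = 0.
The prior-weighted likelihoods are 3/8 · 0 = 0, 3/8 · 0.056566 = 0.021212, 1/8 · 0.085714 = 0.010714, 1/8 · 0 = 0; these sum to 0.031926.
By Bayes' rule, P(urn C | data) = (0.010714) / (0.031926) = 0.33559.

0.3356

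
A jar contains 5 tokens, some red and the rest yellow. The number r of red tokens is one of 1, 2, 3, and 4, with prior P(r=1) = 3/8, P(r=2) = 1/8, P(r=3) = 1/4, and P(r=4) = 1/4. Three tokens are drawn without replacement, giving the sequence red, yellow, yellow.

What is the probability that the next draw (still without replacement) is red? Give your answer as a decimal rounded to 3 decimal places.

Compute the likelihood of the observed sequence for each case: P(data | r = 1) = (1/5)(4/4)(3/3) = 1/5; P(data | r = 2) = (2/5)(3/4)(2/3) = 1/5; P(data | r = 3) = (3/5)(2/4)(1/3) = 1/10; P(data | r = 4) = (4/5)(1/4)(0/3) = 0.
Weighting by the prior gives 3/8 · 1/5 = 3/40, 1/8 · 1/5 = 1/40, 1/4 · 1/10 = 1/40, 1/4 · 0 = 0; these sum to 1/8.
Dividing through by the total gives posterior P(r = 1 | data) = 3/5, P(r = 2 | data) = 1/5, P(r = 3 | data) = 1/5, P(r = 4 | data) = 0.
So P(red next | data) = Σ P(red next | H) P(H | data) = (0)(3/5) + (1/2)(1/5) + (1)(1/5) = 3/10.

0.300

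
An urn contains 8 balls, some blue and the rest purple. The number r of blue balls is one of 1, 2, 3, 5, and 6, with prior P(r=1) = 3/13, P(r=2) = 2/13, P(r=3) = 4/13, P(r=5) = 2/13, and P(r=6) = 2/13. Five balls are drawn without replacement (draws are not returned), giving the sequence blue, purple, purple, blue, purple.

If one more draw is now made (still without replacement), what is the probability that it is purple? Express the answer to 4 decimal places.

Under each hypothesis, the probability of the observed sequence is: P(data | r = 1) = (1/8)(7/7)(6/6)(0/5) = 0; P(data | r = 2) = (2/8)(6/7)(5/6)(1/5)(4/4) = 1/28; P(data | r = 3) = (3/8)(5/7)(4/6)(2/5)(3/4) = 3/56; P(data | r = 5) = (5/8)(3/7)(2/6)(4/5)(1/4) = 1/56; P(data | r = 6) = (6/8)(2/7)(1/6)(5/5)(0/4) = 0.
The prior-weighted likelihoods are 3/13 · 0 = 0, 2/13 · 1/28 = 1/182, 4/13 · 3/56 = 3/182, 2/13 · 1/56 = 1/364, 2/13 · 0 = 0; summing to 9/364.
The posterior is then P(r = 1 | data) = 0, P(r = 2 | data) = 2/9, P(r = 3 | data) = 2/3, P(r = 5 | data) = 1/9, P(r = 6 | data) = 0.
Averaging over the posterior, P(purple next | data) = (1)(2/9) + (2/3)(2/3) + (0)(1/9) = 2/3.

0.6667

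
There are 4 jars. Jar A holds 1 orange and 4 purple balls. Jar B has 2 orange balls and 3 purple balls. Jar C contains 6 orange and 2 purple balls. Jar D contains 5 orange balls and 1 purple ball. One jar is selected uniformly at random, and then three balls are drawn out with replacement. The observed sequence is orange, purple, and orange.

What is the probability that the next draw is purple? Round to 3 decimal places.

0.358

Compute the likelihood of the observed sequence for each case: P(data | jar A) = (1/5)(4/5)(1/5) = 0.032; P(data | jar B) = (2/5)(3/5)(2/5) = 0.096; P(data | jar C) = (6/8)(2/8)(6/8) = 0.14062; P(data | jar D) = (5/6)(1/6)(5/6) = 0.11574.
Weighting by the prior gives 1/4 · 0.032 = 0.008, 1/4 · 0.096 = 0.024, 1/4 · 0.14062 = 0.035156, 1/4 · 0.11574 = 0.028935; with total 0.096091.
Dividing through by the total gives posterior P(jar A | data) = 0.083254, P(jar B | data) = 0.24976, P(jar C | data) = 0.36586, P(jar D | data) = 0.30112.
Averaging over the posterior, P(purple next | data) = (4/5)(0.083254) + (3/5)(0.24976) + (1/4)(0.36586) + (1/6)(0.30112) = 0.35811.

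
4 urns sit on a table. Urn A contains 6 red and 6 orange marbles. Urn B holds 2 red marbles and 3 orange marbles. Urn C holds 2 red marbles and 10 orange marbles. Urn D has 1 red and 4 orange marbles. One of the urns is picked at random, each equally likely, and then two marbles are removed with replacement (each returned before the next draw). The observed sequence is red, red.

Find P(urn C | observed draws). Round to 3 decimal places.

0.058

The likelihood of the observed sequence under each hypothesis: P(data | urn A) = (6/12)(6/12) = 1/4; P(data | urn B) = (2/5)(2/5) = 4/25; P(data | urn C) = (2/12)(2/12) = 1/36; P(data | urn D) = (1/5)(1/5) = 1/25.
Weighting by the prior gives 1/4 · 1/4 = 1/16, 1/4 · 4/25 = 1/25, 1/4 · 1/36 = 1/144, 1/4 · 1/25 = 1/100; with total 43/360.
By Bayes' rule, P(urn C | data) = (1/144) / (43/360) = 5/86.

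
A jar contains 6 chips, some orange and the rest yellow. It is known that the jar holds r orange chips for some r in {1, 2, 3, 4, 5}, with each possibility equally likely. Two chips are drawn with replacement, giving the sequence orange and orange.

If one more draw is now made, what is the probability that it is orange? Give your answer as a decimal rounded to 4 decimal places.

0.6818

For each hypothesis, P(data | H) works out to: P(data | r = 1) = (1/6)(1/6) = 1/36; P(data | r = 2) = (2/6)(2/6) = 1/9; P(data | r = 3) = (3/6)(3/6) = 1/4; P(data | r = 4) = (4/6)(4/6) = 4/9; P(data | r = 5) = (5/6)(5/6) = 25/36.
Weighting by the prior gives 1/5 · 1/36 = 1/180, 1/5 · 1/9 = 1/45, 1/5 · 1/4 = 1/20, 1/5 · 4/9 = 4/45, 1/5 · 25/36 = 5/36; summing to 11/36.
Dividing through by the total gives posterior P(r = 1 | data) = 1/55, P(r = 2 | data) = 4/55, P(r = 3 | data) = 9/55, P(r = 4 | data) = 16/55, P(r = 5 | data) = 5/11.
Averaging over the posterior, P(orange next | data) = (1/6)(1/55) + (1/3)(4/55) + (1/2)(9/55) + (2/3)(16/55) + (5/6)(5/11) = 15/22.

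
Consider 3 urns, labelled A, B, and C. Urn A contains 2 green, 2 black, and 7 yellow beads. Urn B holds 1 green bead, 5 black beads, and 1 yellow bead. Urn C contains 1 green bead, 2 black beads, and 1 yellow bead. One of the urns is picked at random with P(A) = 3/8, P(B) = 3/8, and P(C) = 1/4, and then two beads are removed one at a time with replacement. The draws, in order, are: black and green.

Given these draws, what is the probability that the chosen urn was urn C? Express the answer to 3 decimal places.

0.382

Compute the likelihood of the observed sequence for each case: P(data | urn A) = (2/11)(2/11) = 0.033058; P(data | urn B) = (5/7)(1/7) = 0.10204; P(data | urn C) = (2/4)(1/4) = 0.125.
Multiplying each by its prior: 3/8 · 0.033058 = 0.012397, 3/8 · 0.10204 = 0.038265, 1/4 · 0.125 = 0.03125; summing to 0.081912.
Hence P(urn C | data) = (0.03125) / (0.081912) = 0.38151.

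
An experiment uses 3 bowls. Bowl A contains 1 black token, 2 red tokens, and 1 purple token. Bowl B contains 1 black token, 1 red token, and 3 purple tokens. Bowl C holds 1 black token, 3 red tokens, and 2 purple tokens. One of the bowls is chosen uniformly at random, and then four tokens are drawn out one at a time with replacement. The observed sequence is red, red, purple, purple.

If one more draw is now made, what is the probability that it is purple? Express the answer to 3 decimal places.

The likelihood of the observed sequence under each hypothesis: P(data | bowl A) = (2/4)(2/4)(1/4)(1/4) = 0.015625; P(data | bowl B) = (1/5)(1/5)(3/5)(3/5) = 0.0144; P(data | bowl C) = (3/6)(3/6)(2/6)(2/6) = 0.027778.
Weighting by the prior gives 1/3 · 0.015625 = 0.0052083, 1/3 · 0.0144 = 0.0048, 1/3 · 0.027778 = 0.0092593; with total 0.019268.
The posterior is then P(bowl A | data) = 0.27032, P(bowl B | data) = 0.24912, P(bowl C | data) = 0.48056.
So P(purple next | data) = Σ P(purple next | H) P(H | data) = (1/4)(0.27032) + (3/5)(0.24912) + (1/3)(0.48056) = 0.37724.

0.377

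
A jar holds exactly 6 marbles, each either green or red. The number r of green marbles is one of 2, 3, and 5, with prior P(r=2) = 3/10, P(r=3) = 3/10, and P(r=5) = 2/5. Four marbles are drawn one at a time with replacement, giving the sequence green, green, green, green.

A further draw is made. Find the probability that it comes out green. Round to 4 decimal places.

0.7957

Compute the likelihood of the observed sequence for each case: P(data | r = 2) = (2/6)(2/6)(2/6)(2/6) = 0.012346; P(data | r = 3) = (3/6)(3/6)(3/6)(3/6) = 0.0625; P(data | r = 5) = (5/6)(5/6)(5/6)(5/6) = 0.48225.
Weighting by the prior gives 3/10 · 0.012346 = 0.0037037, 3/10 · 0.0625 = 0.01875, 2/5 · 0.48225 = 0.1929; these sum to 0.21535.
Normalising, the posterior is P(r = 2 | data) = 0.017198, P(r = 3 | data) = 0.087066, P(r = 5 | data) = 0.89574.
Averaging over the posterior, P(green next | data) = (1/3)(0.017198) + (1/2)(0.087066) + (5/6)(0.89574) = 0.79571.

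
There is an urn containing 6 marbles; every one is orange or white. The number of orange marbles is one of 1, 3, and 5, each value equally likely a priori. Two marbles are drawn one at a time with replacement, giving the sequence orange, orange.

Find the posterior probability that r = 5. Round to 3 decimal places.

The likelihood of the observed sequence under each hypothesis: P(data | r = 1) = (1/6)(1/6) = 1/36; P(data | r = 3) = (3/6)(3/6) = 1/4; P(data | r = 5) = (5/6)(5/6) = 25/36.
Multiplying each by its prior: 1/3 · 1/36 = 1/108, 1/3 · 1/4 = 1/12, 1/3 · 25/36 = 25/108; summing to 35/108.
By Bayes' rule, P(r = 5 | data) = (25/108) / (35/108) = 5/7.

0.714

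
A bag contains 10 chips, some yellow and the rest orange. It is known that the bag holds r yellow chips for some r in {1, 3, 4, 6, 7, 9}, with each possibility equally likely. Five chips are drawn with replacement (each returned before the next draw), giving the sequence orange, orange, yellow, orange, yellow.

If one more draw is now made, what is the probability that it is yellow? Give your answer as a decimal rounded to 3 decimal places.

0.434

The likelihood of the observed sequence under each hypothesis: P(data | r = 1) = (9/10)(9/10)(1/10)(9/10)(1/10) = 0.00729; P(data | r = 3) = (7/10)(7/10)(3/10)(7/10)(3/10) = 0.03087; P(data | r = 4) = (6/10)(6/10)(4/10)(6/10)(4/10) = 0.03456; P(data | r = 6) = (4/10)(4/10)(6/10)(4/10)(6/10) = 0.02304; P(data | r = 7) = (3/10)(3/10)(7/10)(3/10)(7/10) = 0.01323; P(data | r = 9) = (1/10)(1/10)(9/10)(1/10)(9/10) = 0.00081.
Weighting by the prior gives 1/6 · 0.00729 = 0.001215, 1/6 · 0.03087 = 0.005145, 1/6 · 0.03456 = 0.00576, 1/6 · 0.02304 = 0.00384, 1/6 · 0.01323 = 0.002205, 1/6 · 0.00081 = 0.000135; summing to 0.0183.
Normalising, the posterior is P(r = 1 | data) = 0.066393, P(r = 3 | data) = 0.28115, P(r = 4 | data) = 0.31475, P(r = 6 | data) = 0.20984, P(r = 7 | data) = 0.12049, P(r = 9 | data) = 0.007377.
Averaging over the posterior, P(yellow next | data) = (1/10)(0.066393) + (3/10)(0.28115) + (2/5)(0.31475) + (3/5)(0.20984) + (7/10)(0.12049) + (9/10)(0.007377) = 0.43377.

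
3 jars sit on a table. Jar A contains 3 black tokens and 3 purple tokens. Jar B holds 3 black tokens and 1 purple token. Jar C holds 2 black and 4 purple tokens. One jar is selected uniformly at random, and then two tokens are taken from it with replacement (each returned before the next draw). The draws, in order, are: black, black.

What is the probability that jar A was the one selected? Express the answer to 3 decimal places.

Under each hypothesis, the probability of the observed sequence is: P(data | jar A) = (3/6)(3/6) = 1/4; P(data | jar B) = (3/4)(3/4) = 9/16; P(data | jar C) = (2/6)(2/6) = 1/9.
The prior-weighted likelihoods are 1/3 · 1/4 = 1/12, 1/3 · 9/16 = 3/16, 1/3 · 1/9 = 1/27; with total 133/432.
By Bayes' rule, P(jar A | data) = (1/12) / (133/432) = 36/133.

0.271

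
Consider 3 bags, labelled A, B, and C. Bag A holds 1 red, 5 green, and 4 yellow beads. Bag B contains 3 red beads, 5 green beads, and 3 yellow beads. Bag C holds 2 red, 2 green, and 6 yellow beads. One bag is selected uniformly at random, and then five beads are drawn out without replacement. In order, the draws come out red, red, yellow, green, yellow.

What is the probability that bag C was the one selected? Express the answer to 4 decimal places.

0.5500

Compute the likelihood of the observed sequence for each case: P(data | bag A) = (1/10)(0/9) = 0; P(data | bag B) = (3/11)(2/10)(3/9)(5/8)(2/7) = 0.0032468; P(data | bag C) = (2/10)(1/9)(6/8)(2/7)(5/6) = 0.0039683.
Multiplying each by its prior: 1/3 · 0 = 0, 1/3 · 0.0032468 = 0.0010823, 1/3 · 0.0039683 = 0.0013228; with total 0.002405.
So P(bag C | data) = (0.0013228) / (0.002405) = 0.55.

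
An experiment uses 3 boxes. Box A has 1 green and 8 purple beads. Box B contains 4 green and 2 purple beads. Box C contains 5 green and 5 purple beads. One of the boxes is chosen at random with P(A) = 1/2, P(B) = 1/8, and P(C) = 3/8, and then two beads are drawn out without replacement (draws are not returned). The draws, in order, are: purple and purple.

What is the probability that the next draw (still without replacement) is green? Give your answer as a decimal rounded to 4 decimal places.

0.2413

For each hypothesis, P(data | H) works out to: P(data | box A) = (8/9)(7/8) = 7/9; P(data | box B) = (2/6)(1/5) = 1/15; P(data | box C) = (5/10)(4/9) = 2/9.
Weighting by the prior gives 1/2 · 7/9 = 7/18, 1/8 · 1/15 = 1/120, 3/8 · 2/9 = 1/12; summing to 173/360.
Dividing through by the total gives posterior P(box A | data) = 140/173, P(box B | data) = 3/173, P(box C | data) = 30/173.
Averaging over the posterior, P(green next | data) = (1/7)(140/173) + (1)(3/173) + (5/8)(30/173) = 167/692.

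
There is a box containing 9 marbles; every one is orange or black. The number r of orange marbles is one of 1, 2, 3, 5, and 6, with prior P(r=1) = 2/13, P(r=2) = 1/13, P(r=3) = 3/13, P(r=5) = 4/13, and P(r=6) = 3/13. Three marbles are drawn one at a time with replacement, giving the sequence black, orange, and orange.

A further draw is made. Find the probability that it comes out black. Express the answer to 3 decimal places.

Under each hypothesis, the probability of the observed sequence is: P(data | r = 1) = (8/9)(1/9)(1/9) = 0.010974; P(data | r = 2) = (7/9)(2/9)(2/9) = 0.038409; P(data | r = 3) = (6/9)(3/9)(3/9) = 0.074074; P(data | r = 5) = (4/9)(5/9)(5/9) = 0.13717; P(data | r = 6) = (3/9)(6/9)(6/9) = 0.14815.
The prior-weighted likelihoods are 2/13 · 0.010974 = 0.0016883, 1/13 · 0.038409 = 0.0029545, 3/13 · 0.074074 = 0.017094, 4/13 · 0.13717 = 0.042207, 3/13 · 0.14815 = 0.034188; summing to 0.098132.
The posterior is then P(r = 1 | data) = 0.017204, P(r = 2 | data) = 0.030108, P(r = 3 | data) = 0.17419, P(r = 5 | data) = 0.43011, P(r = 6 | data) = 0.34839.
So P(black next | data) = Σ P(black next | H) P(H | data) = (8/9)(0.017204) + (7/9)(0.030108) + (2/3)(0.17419) + (4/9)(0.43011) + (1/3)(0.34839) = 0.46213.

0.462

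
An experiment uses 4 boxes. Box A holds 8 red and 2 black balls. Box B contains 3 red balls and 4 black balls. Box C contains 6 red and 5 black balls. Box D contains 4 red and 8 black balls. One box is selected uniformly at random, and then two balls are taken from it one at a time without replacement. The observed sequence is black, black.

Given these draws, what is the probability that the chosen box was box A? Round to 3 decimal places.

The likelihood of the observed sequence under each hypothesis: P(data | box A) = (2/10)(1/9) = 0.022222; P(data | box B) = (4/7)(3/6) = 0.28571; P(data | box C) = (5/11)(4/10) = 0.18182; P(data | box D) = (8/12)(7/11) = 0.42424.
The prior-weighted likelihoods are 1/4 · 0.022222 = 0.0055556, 1/4 · 0.28571 = 0.071429, 1/4 · 0.18182 = 0.045455, 1/4 · 0.42424 = 0.10606; with total 0.2285.
By Bayes' rule, P(box A | data) = (0.0055556) / (0.2285) = 0.024313.

0.024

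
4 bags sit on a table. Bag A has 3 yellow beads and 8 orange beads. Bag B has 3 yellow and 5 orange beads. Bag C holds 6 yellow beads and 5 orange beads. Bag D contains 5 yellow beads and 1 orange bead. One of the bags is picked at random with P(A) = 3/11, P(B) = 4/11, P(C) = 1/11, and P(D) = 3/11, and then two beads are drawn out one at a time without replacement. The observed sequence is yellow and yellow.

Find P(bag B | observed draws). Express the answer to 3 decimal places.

Compute the likelihood of the observed sequence for each case: P(data | bag A) = (3/11)(2/10) = 0.054545; P(data | bag B) = (3/8)(2/7) = 0.10714; P(data | bag C) = (6/11)(5/10) = 0.27273; P(data | bag D) = (5/6)(4/5) = 0.66667.
Weighting by the prior gives 3/11 · 0.054545 = 0.014876, 4/11 · 0.10714 = 0.038961, 1/11 · 0.27273 = 0.024793, 3/11 · 0.66667 = 0.18182; these sum to 0.26045.
By Bayes' rule, P(bag B | data) = (0.038961) / (0.26045) = 0.14959.

0.150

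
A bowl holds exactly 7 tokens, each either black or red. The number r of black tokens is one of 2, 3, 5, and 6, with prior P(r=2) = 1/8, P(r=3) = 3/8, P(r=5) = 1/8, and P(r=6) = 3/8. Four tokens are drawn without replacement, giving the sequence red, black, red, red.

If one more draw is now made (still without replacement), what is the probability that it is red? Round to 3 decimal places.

0.452

The likelihood of the observed sequence under each hypothesis: P(data | r = 2) = (5/7)(2/6)(4/5)(3/4) = 1/7; P(data | r = 3) = (4/7)(3/6)(3/5)(2/4) = 3/35; P(data | r = 5) = (2/7)(5/6)(1/5)(0/4) = 0; P(data | r = 6) = (1/7)(6/6)(0/5) = 0.
Multiplying each by its prior: 1/8 · 1/7 = 1/56, 3/8 · 3/35 = 9/280, 1/8 · 0 = 0, 3/8 · 0 = 0; summing to 1/20.
Dividing through by the total gives posterior P(r = 2 | data) = 5/14, P(r = 3 | data) = 9/14, P(r = 5 | data) = 0, P(r = 6 | data) = 0.
The predictive probability is P(red next | data) = (2/3)(5/14) + (1/3)(9/14) = 19/42.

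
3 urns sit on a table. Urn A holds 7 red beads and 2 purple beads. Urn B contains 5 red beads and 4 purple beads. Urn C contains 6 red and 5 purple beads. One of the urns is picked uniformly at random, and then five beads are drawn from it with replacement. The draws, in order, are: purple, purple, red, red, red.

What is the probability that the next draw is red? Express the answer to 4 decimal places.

0.6088

The likelihood of the observed sequence under each hypothesis: P(data | urn A) = (2/9)(2/9)(7/9)(7/9)(7/9) = 0.023235; P(data | urn B) = (4/9)(4/9)(5/9)(5/9)(5/9) = 0.03387; P(data | urn C) = (5/11)(5/11)(6/11)(6/11)(6/11) = 0.03353.
The prior-weighted likelihoods are 1/3 · 0.023235 = 0.007745, 1/3 · 0.03387 = 0.01129, 1/3 · 0.03353 = 0.011177; with total 0.030212.
Normalising, the posterior is P(urn A | data) = 0.25636, P(urn B | data) = 0.3737, P(urn C | data) = 0.36994.
The predictive probability is P(red next | data) = (7/9)(0.25636) + (5/9)(0.3737) + (6/11)(0.36994) = 0.60879.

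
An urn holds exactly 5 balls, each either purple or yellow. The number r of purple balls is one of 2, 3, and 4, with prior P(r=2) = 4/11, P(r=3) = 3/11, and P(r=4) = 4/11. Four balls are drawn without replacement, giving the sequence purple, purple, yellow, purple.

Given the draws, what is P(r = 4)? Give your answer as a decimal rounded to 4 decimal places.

Compute the likelihood of the observed sequence for each case: P(data | r = 2) = (2/5)(1/4)(3/3)(0/2) = 0; P(data | r = 3) = (3/5)(2/4)(2/3)(1/2) = 1/10; P(data | r = 4) = (4/5)(3/4)(1/3)(2/2) = 1/5.
The prior-weighted likelihoods are 4/11 · 0 = 0, 3/11 · 1/10 = 3/110, 4/11 · 1/5 = 4/55; summing to 1/10.
Therefore the posterior P(r = 4 | data) = (4/55) / (1/10) = 8/11.

0.7273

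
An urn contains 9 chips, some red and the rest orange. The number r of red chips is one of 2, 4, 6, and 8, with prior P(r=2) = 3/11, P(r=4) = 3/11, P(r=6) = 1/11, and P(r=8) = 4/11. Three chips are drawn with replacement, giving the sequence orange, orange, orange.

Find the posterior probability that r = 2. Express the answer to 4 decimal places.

0.7171

The likelihood of the observed sequence under each hypothesis: P(data | r = 2) = (7/9)(7/9)(7/9) = 0.47051; P(data | r = 4) = (5/9)(5/9)(5/9) = 0.17147; P(data | r = 6) = (3/9)(3/9)(3/9) = 0.037037; P(data | r = 8) = (1/9)(1/9)(1/9) = 0.0013717.
Weighting by the prior gives 3/11 · 0.47051 = 0.12832, 3/11 · 0.17147 = 0.046764, 1/11 · 0.037037 = 0.003367, 4/11 · 0.0013717 = 0.00049882; with total 0.17895.
By Bayes' rule, P(r = 2 | data) = (0.12832) / (0.17895) = 0.71707.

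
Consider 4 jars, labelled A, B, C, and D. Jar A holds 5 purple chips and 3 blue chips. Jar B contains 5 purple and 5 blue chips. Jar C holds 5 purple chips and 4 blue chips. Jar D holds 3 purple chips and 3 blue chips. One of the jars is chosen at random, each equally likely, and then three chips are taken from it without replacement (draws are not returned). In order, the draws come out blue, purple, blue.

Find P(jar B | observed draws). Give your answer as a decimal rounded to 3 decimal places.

0.279

Under each hypothesis, the probability of the observed sequence is: P(data | jar A) = (3/8)(5/7)(2/6) = 0.089286; P(data | jar B) = (5/10)(5/9)(4/8) = 0.13889; P(data | jar C) = (4/9)(5/8)(3/7) = 0.11905; P(data | jar D) = (3/6)(3/5)(2/4) = 0.15.
Multiplying each by its prior: 1/4 · 0.089286 = 0.022321, 1/4 · 0.13889 = 0.034722, 1/4 · 0.11905 = 0.029762, 1/4 · 0.15 = 0.0375; summing to 0.12431.
Hence P(jar B | data) = (0.034722) / (0.12431) = 0.27933.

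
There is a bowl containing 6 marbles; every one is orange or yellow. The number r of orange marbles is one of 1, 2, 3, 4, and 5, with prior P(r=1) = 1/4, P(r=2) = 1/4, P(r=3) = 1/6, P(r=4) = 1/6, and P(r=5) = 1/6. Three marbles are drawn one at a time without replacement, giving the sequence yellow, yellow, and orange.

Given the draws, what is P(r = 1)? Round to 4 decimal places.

Under each hypothesis, the probability of the observed sequence is: P(data | r = 1) = (5/6)(4/5)(1/4) = 1/6; P(data | r = 2) = (4/6)(3/5)(2/4) = 1/5; P(data | r = 3) = (3/6)(2/5)(3/4) = 3/20; P(data | r = 4) = (2/6)(1/5)(4/4) = 1/15; P(data | r = 5) = (1/6)(0/5) = 0.
Multiplying each by its prior: 1/4 · 1/6 = 1/24, 1/4 · 1/5 = 1/20, 1/6 · 3/20 = 1/40, 1/6 · 1/15 = 1/90, 1/6 · 0 = 0; these sum to 23/180.
By Bayes' rule, P(r = 1 | data) = (1/24) / (23/180) = 15/46.

0.3261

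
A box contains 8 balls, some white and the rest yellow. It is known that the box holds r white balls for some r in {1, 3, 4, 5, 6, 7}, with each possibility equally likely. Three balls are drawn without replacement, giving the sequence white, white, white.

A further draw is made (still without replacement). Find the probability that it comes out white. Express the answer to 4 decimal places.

0.6400

The likelihood of the observed sequence under each hypothesis: P(data | r = 1) = (1/8)(0/7) = 0; P(data | r = 3) = (3/8)(2/7)(1/6) = 1/56; P(data | r = 4) = (4/8)(3/7)(2/6) = 1/14; P(data | r = 5) = (5/8)(4/7)(3/6) = 5/28; P(data | r = 6) = (6/8)(5/7)(4/6) = 5/14; P(data | r = 7) = (7/8)(6/7)(5/6) = 5/8.
The prior-weighted likelihoods are 1/6 · 0 = 0, 1/6 · 1/56 = 1/336, 1/6 · 1/14 = 1/84, 1/6 · 5/28 = 5/168, 1/6 · 5/14 = 5/84, 1/6 · 5/8 = 5/48; summing to 5/24.
The posterior is then P(r = 1 | data) = 0, P(r = 3 | data) = 1/70, P(r = 4 | data) = 2/35, P(r = 5 | data) = 1/7, P(r = 6 | data) = 2/7, P(r = 7 | data) = 1/2.
So P(white next | data) = Σ P(white next | H) P(H | data) = (0)(1/70) + (1/5)(2/35) + (2/5)(1/7) + (3/5)(2/7) + (4/5)(1/2) = 16/25.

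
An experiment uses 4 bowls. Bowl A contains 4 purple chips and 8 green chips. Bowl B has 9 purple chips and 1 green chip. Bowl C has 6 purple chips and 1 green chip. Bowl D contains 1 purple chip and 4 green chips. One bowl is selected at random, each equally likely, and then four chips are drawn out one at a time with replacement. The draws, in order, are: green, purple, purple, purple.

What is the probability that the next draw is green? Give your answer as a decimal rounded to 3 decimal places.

0.215

Under each hypothesis, the probability of the observed sequence is: P(data | bowl A) = (8/12)(4/12)(4/12)(4/12) = 0.024691; P(data | bowl B) = (1/10)(9/10)(9/10)(9/10) = 0.0729; P(data | bowl C) = (1/7)(6/7)(6/7)(6/7) = 0.089963; P(data | bowl D) = (4/5)(1/5)(1/5)(1/5) = 0.0064.
Weighting by the prior gives 1/4 · 0.024691 = 0.0061728, 1/4 · 0.0729 = 0.018225, 1/4 · 0.089963 = 0.022491, 1/4 · 0.0064 = 0.0016; with total 0.048488.
The posterior is then P(bowl A | data) = 0.12731, P(bowl B | data) = 0.37586, P(bowl C | data) = 0.46383, P(bowl D | data) = 0.032998.
The predictive probability is P(green next | data) = (2/3)(0.12731) + (1/10)(0.37586) + (1/7)(0.46383) + (4/5)(0.032998) = 0.21512.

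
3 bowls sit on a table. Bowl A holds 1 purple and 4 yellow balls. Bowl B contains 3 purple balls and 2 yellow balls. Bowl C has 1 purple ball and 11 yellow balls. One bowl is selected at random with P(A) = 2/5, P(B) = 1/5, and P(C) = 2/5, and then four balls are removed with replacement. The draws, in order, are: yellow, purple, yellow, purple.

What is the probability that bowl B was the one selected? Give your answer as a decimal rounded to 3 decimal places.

0.478

The likelihood of the observed sequence under each hypothesis: P(data | bowl A) = (4/5)(1/5)(4/5)(1/5) = 0.0256; P(data | bowl B) = (2/5)(3/5)(2/5)(3/5) = 0.0576; P(data | bowl C) = (11/12)(1/12)(11/12)(1/12) = 0.0058353.
The prior-weighted likelihoods are 2/5 · 0.0256 = 0.01024, 1/5 · 0.0576 = 0.01152, 2/5 · 0.0058353 = 0.0023341; summing to 0.024094.
By Bayes' rule, P(bowl B | data) = (0.01152) / (0.024094) = 0.47813.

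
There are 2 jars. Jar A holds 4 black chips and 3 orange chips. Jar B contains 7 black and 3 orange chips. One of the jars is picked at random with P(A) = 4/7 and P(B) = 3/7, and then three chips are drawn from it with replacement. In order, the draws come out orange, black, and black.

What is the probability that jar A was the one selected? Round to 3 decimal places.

The likelihood of the observed sequence under each hypothesis: P(data | jar A) = (3/7)(4/7)(4/7) = 0.13994; P(data | jar B) = (3/10)(7/10)(7/10) = 0.147.
Weighting by the prior gives 4/7 · 0.13994 = 0.079967, 3/7 · 0.147 = 0.063; with total 0.14297.
By Bayes' rule, P(jar A | data) = (0.079967) / (0.14297) = 0.55934.

0.559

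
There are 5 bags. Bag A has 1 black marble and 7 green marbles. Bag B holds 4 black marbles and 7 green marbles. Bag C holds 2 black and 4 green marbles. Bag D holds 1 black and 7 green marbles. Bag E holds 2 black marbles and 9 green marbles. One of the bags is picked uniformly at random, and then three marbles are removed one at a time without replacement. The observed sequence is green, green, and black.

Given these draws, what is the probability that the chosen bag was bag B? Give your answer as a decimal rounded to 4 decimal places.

0.2218

For each hypothesis, P(data | H) works out to: P(data | bag A) = (7/8)(6/7)(1/6) = 1/8; P(data | bag B) = (7/11)(6/10)(4/9) = 28/165; P(data | bag C) = (4/6)(3/5)(2/4) = 1/5; P(data | bag D) = (7/8)(6/7)(1/6) = 1/8; P(data | bag E) = (9/11)(8/10)(2/9) = 8/55.
Multiplying each by its prior: 1/5 · 1/8 = 1/40, 1/5 · 28/165 = 28/825, 1/5 · 1/5 = 1/25, 1/5 · 1/8 = 1/40, 1/5 · 8/55 = 8/275; these sum to 101/660.
Therefore the posterior P(bag B | data) = (28/825) / (101/660) = 112/505.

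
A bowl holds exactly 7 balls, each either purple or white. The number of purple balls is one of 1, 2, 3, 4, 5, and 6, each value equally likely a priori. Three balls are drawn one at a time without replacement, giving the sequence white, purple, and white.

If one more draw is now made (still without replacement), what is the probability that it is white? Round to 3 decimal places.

Under each hypothesis, the probability of the observed sequence is: P(data | r = 1) = (6/7)(1/6)(5/5) = 1/7; P(data | r = 2) = (5/7)(2/6)(4/5) = 4/21; P(data | r = 3) = (4/7)(3/6)(3/5) = 6/35; P(data | r = 4) = (3/7)(4/6)(2/5) = 4/35; P(data | r = 5) = (2/7)(5/6)(1/5) = 1/21; P(data | r = 6) = (1/7)(6/6)(0/5) = 0.
Weighting by the prior gives 1/6 · 1/7 = 1/42, 1/6 · 4/21 = 2/63, 1/6 · 6/35 = 1/35, 1/6 · 4/35 = 2/105, 1/6 · 1/21 = 1/126, 1/6 · 0 = 0; with total 1/9.
Normalising, the posterior is P(r = 1 | data) = 3/14, P(r = 2 | data) = 2/7, P(r = 3 | data) = 9/35, P(r = 4 | data) = 6/35, P(r = 5 | data) = 1/14, P(r = 6 | data) = 0.
So P(white next | data) = Σ P(white next | H) P(H | data) = (1)(3/14) + (3/4)(2/7) + (1/2)(9/35) + (1/4)(6/35) + (0)(1/14) = 3/5.

0.600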